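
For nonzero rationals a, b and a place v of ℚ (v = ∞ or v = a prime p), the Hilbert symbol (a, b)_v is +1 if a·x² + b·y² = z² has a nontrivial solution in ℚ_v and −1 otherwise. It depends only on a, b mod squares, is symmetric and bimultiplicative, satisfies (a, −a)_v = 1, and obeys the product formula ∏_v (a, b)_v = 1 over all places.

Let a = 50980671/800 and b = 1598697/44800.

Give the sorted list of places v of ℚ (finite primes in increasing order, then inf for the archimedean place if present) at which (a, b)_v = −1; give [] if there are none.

Mod squares: a ≡ 1258782, b ≡ 15351. Check v ∈ {∞, 2, 3, 5, 7, 17, 41, 43}.
v=3: a=3^5·(≡2), b=3^7·(≡2) mod 3; (2|3)=-1, (2|3)=-1; (−1)^{5·7·1}·(-1)^7·(-1)^5 = -1.
v=41: a=41^1·(≡7), b=41^0·(≡17) mod 41; (7|41)=-1, (17|41)=-1; (−1)^{1·0·20}·(-1)^0·(-1)^1 = -1.
v=7: a=7^1·(≡3), b=7^-1·(≡1) mod 7; (3|7)=-1, (1|7)=+1; (−1)^{1·-1·3}·(-1)^-1·(+1)^1 = +1.
v=17: a=17^1·(≡12), b=17^1·(≡13) mod 17; (12|17)=-1, (13|17)=+1; (−1)^{1·1·8}·(-1)^1·(+1)^1 = -1.
v=∞: 1258782 > 0 and 15351 > 0  ⇒  (a,b)_∞ = +1.
v=5: a=5^-2·(≡3), b=5^-2·(≡1) mod 5; (3|5)=-1, (1|5)=+1; (−1)^{-2·-2·2}·(-1)^-2·(+1)^-2 = +1.
v=2: v_2(a)=-5, v_2(b)=-8; units ≡ 7, 7 (mod 8); ε·ε+αω+βω = 1·1+-5·0+-8·0 ≡ 1  ⇒  (a,b)_2 = -1.
v=43: a=43^1·(≡5), b=43^1·(≡17) mod 43; (5|43)=-1, (17|43)=+1; (−1)^{1·1·21}·(-1)^1·(+1)^1 = +1.
|Ram(1258782, 15351)| = 4, even; anisotropic at {2, 3, 17, 41}.

[2, 3, 17, 41]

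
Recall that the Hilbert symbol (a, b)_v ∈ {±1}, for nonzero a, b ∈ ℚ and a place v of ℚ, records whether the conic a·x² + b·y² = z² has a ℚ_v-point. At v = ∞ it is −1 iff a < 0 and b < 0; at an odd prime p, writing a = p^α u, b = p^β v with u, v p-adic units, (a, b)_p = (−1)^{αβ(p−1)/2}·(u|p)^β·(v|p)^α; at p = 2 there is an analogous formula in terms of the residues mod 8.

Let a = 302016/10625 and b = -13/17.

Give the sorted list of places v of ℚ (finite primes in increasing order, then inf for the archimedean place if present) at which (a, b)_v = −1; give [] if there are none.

[2, 17]

Mod squares: a ≡ 663, b ≡ -221. Check v ∈ {∞, 2, 3, 5, 11, 13, 17}.
v=13: a=13^1·(≡10), b=13^1·(≡3) mod 13; (10|13)=+1, (3|13)=+1; (−1)^{1·1·6}·(+1)^1·(+1)^1 = +1.
v=2: v_2(a)=6, v_2(b)=0; units ≡ 7, 3 (mod 8); ε·ε+αω+βω = 1·1+6·1+0·0 ≡ 1  ⇒  (a,b)_2 = -1.
v=5: a=5^-4·(≡3), b=5^0·(≡1) mod 5; (3|5)=-1, (1|5)=+1; (−1)^{-4·0·2}·(-1)^0·(+1)^-4 = +1.
v=17: a=17^-1·(≡10), b=17^-1·(≡4) mod 17; (10|17)=-1, (4|17)=+1; (−1)^{-1·-1·8}·(-1)^-1·(+1)^-1 = -1.
v=∞: 663 > 0 and -221 < 0  ⇒  (a,b)_∞ = +1.
v=11: a=11^2·(≡1), b=11^0·(≡7) mod 11; (1|11)=+1, (7|11)=-1; (−1)^{2·0·5}·(+1)^0·(-1)^2 = +1.
v=3: a=3^1·(≡2), b=3^0·(≡1) mod 3; (2|3)=-1, (1|3)=+1; (−1)^{1·0·1}·(-1)^0·(+1)^1 = +1.
|Ram(663, -221)| = 2, even; anisotropic at {2, 17}.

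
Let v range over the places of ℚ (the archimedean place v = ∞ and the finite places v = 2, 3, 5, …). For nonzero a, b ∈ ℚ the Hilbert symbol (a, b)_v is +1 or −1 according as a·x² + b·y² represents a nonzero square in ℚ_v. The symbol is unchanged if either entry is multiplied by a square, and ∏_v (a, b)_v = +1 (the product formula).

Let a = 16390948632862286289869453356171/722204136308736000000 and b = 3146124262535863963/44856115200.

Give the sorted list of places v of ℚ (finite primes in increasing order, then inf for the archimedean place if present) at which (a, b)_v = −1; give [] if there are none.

[23, 29]

Mod squares: a ≡ 19, b ≡ 1334. Check v ∈ {∞, 2, 3, 5, 13, 17, 19, 23, 29, 31, 43}.
v=17: a=17^6·(≡1), b=17^2·(≡8) mod 17; (1|17)=+1, (8|17)=+1; (−1)^{6·2·8}·(+1)^2·(+1)^6 = +1.
v=19: a=19^7·(≡1), b=19^8·(≡11) mod 19; (1|19)=+1, (11|19)=+1; (−1)^{7·8·9}·(+1)^8·(+1)^7 = +1.
v=31: a=31^4·(≡10), b=31^2·(≡7) mod 31; (10|31)=+1, (7|31)=+1; (−1)^{4·2·15}·(+1)^2·(+1)^4 = +1.
v=43: a=43^2·(≡12), b=43^0·(≡6) mod 43; (12|43)=-1, (6|43)=+1; (−1)^{2·0·21}·(-1)^0·(+1)^2 = +1.
v=29: a=29^2·(≡21), b=29^1·(≡26) mod 29; (21|29)=-1, (26|29)=-1; (−1)^{2·1·14}·(-1)^1·(-1)^2 = -1.
v=5: a=5^-6·(≡4), b=5^-2·(≡1) mod 5; (4|5)=+1, (1|5)=+1; (−1)^{-6·-2·2}·(+1)^-2·(+1)^-6 = +1.
v=13: a=13^0·(≡8), b=13^-2·(≡2) mod 13; (8|13)=-1, (2|13)=-1; (−1)^{0·-2·6}·(-1)^-2·(-1)^0 = +1.
v=∞: 19 > 0 and 1334 > 0  ⇒  (a,b)_∞ = +1.
v=2: v_2(a)=-30, v_2(b)=-17; units ≡ 3, 3 (mod 8); ε·ε+αω+βω = 1·1+-30·1+-17·1 ≡ 0  ⇒  (a,b)_2 = +1.
v=23: a=23^2·(≡20), b=23^1·(≡13) mod 23; (20|23)=-1, (13|23)=+1; (−1)^{2·1·11}·(-1)^1·(+1)^2 = -1.
v=3: a=3^-16·(≡1), b=3^-4·(≡2) mod 3; (1|3)=+1, (2|3)=-1; (−1)^{-16·-4·1}·(+1)^-4·(-1)^-16 = +1.
Ram(19, 1334) = {23, 29}; no ℚ_23-point on the conic.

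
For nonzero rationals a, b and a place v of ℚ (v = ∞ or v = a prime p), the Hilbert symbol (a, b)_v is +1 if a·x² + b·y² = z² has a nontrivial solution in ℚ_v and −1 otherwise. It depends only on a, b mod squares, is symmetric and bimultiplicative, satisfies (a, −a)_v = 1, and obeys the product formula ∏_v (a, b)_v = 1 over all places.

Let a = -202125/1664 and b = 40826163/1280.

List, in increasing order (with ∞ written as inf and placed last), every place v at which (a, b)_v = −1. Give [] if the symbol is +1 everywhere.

Mod squares: a ≡ -4290, b ≡ 15. Check v ∈ {∞, 2, 3, 5, 7, 11, 13, 17, 31}.
v=∞: -4290 < 0 and 15 > 0  ⇒  (a,b)_∞ = +1.
v=7: a=7^2·(≡1), b=7^2·(≡2) mod 7; (1|7)=+1, (2|7)=+1; (−1)^{2·2·3}·(+1)^2·(+1)^2 = +1.
v=3: a=3^1·(≡1), b=3^1·(≡2) mod 3; (1|3)=+1, (2|3)=-1; (−1)^{1·1·1}·(+1)^1·(-1)^1 = +1.
v=17: a=17^0·(≡6), b=17^2·(≡13) mod 17; (6|17)=-1, (13|17)=+1; (−1)^{0·2·8}·(-1)^2·(+1)^0 = +1.
v=31: a=31^0·(≡16), b=31^2·(≡29) mod 31; (16|31)=+1, (29|31)=-1; (−1)^{0·2·15}·(+1)^2·(-1)^0 = +1.
v=13: a=13^-1·(≡7), b=13^0·(≡11) mod 13; (7|13)=-1, (11|13)=-1; (−1)^{-1·0·6}·(-1)^0·(-1)^-1 = -1.
v=11: a=11^1·(≡2), b=11^0·(≡1) mod 11; (2|11)=-1, (1|11)=+1; (−1)^{1·0·5}·(-1)^0·(+1)^1 = +1.
v=2: v_2(a)=-7, v_2(b)=-8; units ≡ 7, 7 (mod 8); ε·ε+αω+βω = 1·1+-7·0+-8·0 ≡ 1  ⇒  (a,b)_2 = -1.
v=5: a=5^3·(≡2), b=5^-1·(≡3) mod 5; (2|5)=-1, (3|5)=-1; (−1)^{3·-1·2}·(-1)^-1·(-1)^3 = +1.
(-4290, 15 / ℚ) ramifies at {2, 13}: a division algebra.

[2, 13]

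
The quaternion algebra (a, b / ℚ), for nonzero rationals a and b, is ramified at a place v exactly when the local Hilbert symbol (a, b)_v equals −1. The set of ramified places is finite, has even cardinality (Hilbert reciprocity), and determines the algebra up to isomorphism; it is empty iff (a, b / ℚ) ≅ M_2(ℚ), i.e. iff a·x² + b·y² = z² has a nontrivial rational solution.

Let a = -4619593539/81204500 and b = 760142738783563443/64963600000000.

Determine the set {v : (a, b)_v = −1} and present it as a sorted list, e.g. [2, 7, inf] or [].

[3, 5]

(a, b) ≡ (-55, 3) mod (ℚ^×)²; places V = {2, 3, 5, 7, 11, 13, 23, 29, 31, ∞}.
(a,b)_13: α=-2, u≡9; β=-2, v≡3 (mod 13); (9|13)=+1, (3|13)=+1; sign (−1)^0·+1^-2·+1^-2 = +1.
(a,b)_11: α=3, u≡2; β=6, v≡5 (mod 11); (2|11)=-1, (5|11)=+1; sign (−1)^0·-1^6·+1^3 = +1.
(a,b)_3: α=8, u≡2; β=9, v≡1 (mod 3); (2|3)=-1, (1|3)=+1; sign (−1)^0·-1^9·+1^8 = -1.
(a,b)_29: α=0, u≡12; β=2, v≡12 (mod 29); (12|29)=-1, (12|29)=-1; sign (−1)^0·-1^2·-1^0 = +1.
(a,b)_∞: sgn(-55)=−, sgn(3)=+, so +1.
(a,b)_5: α=-3, u≡1; β=-8, v≡3 (mod 5); (1|5)=+1, (3|5)=-1; sign (−1)^0·+1^-8·-1^-3 = -1.
(a,b)_31: α=-2, u≡28; β=-2, v≡27 (mod 31); (28|31)=+1, (27|31)=-1; sign (−1)^0·+1^-2·-1^-2 = +1.
(a,b)_7: α=0, u≡1; β=2, v≡5 (mod 7); (1|7)=+1, (5|7)=-1; sign (−1)^0·+1^2·-1^0 = +1.
(a,b)_2: α=-2, β=-10; u≡1, v≡3 (mod 8); ε(u)ε(v)=0·1, αω(v)=-2·1, βω(u)=-10·0; sum ≡ 0  ⇒  +1.
(a,b)_23: α=2, u≡11; β=2, v≡8 (mod 23); (11|23)=-1, (8|23)=+1; sign (−1)^0·-1^2·+1^2 = +1.
|Ram(-55, 3)| = 2, even; anisotropic at {3, 5}.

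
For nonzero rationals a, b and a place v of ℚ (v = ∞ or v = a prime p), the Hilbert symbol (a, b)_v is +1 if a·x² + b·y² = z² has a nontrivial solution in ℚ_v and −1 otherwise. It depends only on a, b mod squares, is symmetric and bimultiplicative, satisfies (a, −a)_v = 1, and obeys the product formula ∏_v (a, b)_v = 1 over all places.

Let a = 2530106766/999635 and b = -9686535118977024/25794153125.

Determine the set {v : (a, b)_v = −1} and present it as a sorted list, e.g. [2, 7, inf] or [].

[5, 7, 11, 23]

Mod squares: a ≡ 336490, b ≡ -70. Check v ∈ {∞, 2, 3, 5, 7, 11, 13, 17, 19, 23}.
v=13: a=13^-4·(≡2), b=13^-4·(≡2) mod 13; (2|13)=-1, (2|13)=-1; (−1)^{-4·-4·6}·(-1)^-4·(-1)^-4 = +1.
v=23: a=23^1·(≡9), b=23^2·(≡11) mod 23; (9|23)=+1, (11|23)=-1; (−1)^{1·2·11}·(+1)^2·(-1)^1 = -1.
v=∞: 336490 > 0 and -70 < 0  ⇒  (a,b)_∞ = +1.
v=11: a=11^1·(≡8), b=11^2·(≡10) mod 11; (8|11)=-1, (10|11)=-1; (−1)^{1·2·5}·(-1)^2·(-1)^1 = -1.
v=2: v_2(a)=1, v_2(b)=11; units ≡ 5, 5 (mod 8); ε·ε+αω+βω = 0·0+1·1+11·1 ≡ 0  ⇒  (a,b)_2 = +1.
v=3: a=3^6·(≡1), b=3^4·(≡2) mod 3; (1|3)=+1, (2|3)=-1; (−1)^{6·4·1}·(+1)^4·(-1)^6 = +1.
v=17: a=17^0·(≡13), b=17^-2·(≡4) mod 17; (13|17)=+1, (4|17)=+1; (−1)^{0·-2·8}·(+1)^-2·(+1)^0 = +1.
v=5: a=5^-1·(≡3), b=5^-5·(≡4) mod 5; (3|5)=-1, (4|5)=+1; (−1)^{-1·-5·2}·(-1)^-5·(+1)^-1 = -1.
v=7: a=7^-1·(≡1), b=7^1·(≡4) mod 7; (1|7)=+1, (4|7)=+1; (−1)^{-1·1·3}·(+1)^1·(+1)^-1 = -1.
v=19: a=19^3·(≡12), b=19^4·(≡16) mod 19; (12|19)=-1, (16|19)=+1; (−1)^{3·4·9}·(-1)^4·(+1)^3 = +1.
(336490, -70 / ℚ) ramifies at {5, 7, 11, 23}: a division algebra.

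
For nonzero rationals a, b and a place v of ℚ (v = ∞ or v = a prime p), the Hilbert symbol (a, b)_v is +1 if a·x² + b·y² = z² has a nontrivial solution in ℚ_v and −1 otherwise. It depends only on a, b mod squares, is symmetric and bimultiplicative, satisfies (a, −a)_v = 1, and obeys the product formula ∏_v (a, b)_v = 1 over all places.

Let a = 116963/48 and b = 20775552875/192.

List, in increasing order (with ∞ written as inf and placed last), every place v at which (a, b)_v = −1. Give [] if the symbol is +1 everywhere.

[3, 29]

(a, b) ≡ (7161, 1038345) mod (ℚ^×)²; places V = {2, 3, 5, 7, 11, 29, 31, ∞}.
(a,b)_7: α=3, u≡2; β=5, v≡3 (mod 7); (2|7)=+1, (3|7)=-1; sign (−1)^1·+1^5·-1^3 = +1.
(a,b)_2: α=-4, β=-6; u≡1, v≡1 (mod 8); ε(u)ε(v)=0·0, αω(v)=-4·0, βω(u)=-6·0; sum ≡ 0  ⇒  +1.
(a,b)_3: α=-1, u≡2; β=-1, v≡2 (mod 3); (2|3)=-1, (2|3)=-1; sign (−1)^1·-1^-1·-1^-1 = -1.
(a,b)_∞: sgn(7161)=+, sgn(1038345)=+, so +1.
(a,b)_5: α=0, u≡1; β=3, v≡4 (mod 5); (1|5)=+1, (4|5)=+1; sign (−1)^0·+1^3·+1^0 = +1.
(a,b)_29: α=0, u≡11; β=1, v≡2 (mod 29); (11|29)=-1, (2|29)=-1; sign (−1)^0·-1^1·-1^0 = -1.
(a,b)_31: α=1, u≡25; β=1, v≡23 (mod 31); (25|31)=+1, (23|31)=-1; sign (−1)^1·+1^1·-1^1 = +1.
(a,b)_11: α=1, u≡10; β=1, v≡9 (mod 11); (10|11)=-1, (9|11)=+1; sign (−1)^1·-1^1·+1^1 = +1.
|Ram(7161, 1038345)| = 2, even; anisotropic at {3, 29}.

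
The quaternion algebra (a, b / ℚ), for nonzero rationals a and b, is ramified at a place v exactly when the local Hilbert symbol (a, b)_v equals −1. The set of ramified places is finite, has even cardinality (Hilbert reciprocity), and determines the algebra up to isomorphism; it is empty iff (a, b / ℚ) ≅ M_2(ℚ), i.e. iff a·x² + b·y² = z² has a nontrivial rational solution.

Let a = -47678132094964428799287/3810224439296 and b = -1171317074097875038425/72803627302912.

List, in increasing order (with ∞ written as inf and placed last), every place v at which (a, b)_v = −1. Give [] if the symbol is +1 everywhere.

Mod squares: a ≡ -77, b ≡ -6006. Check v ∈ {∞, 2, 3, 5, 7, 11, 13, 17, 19, 31, 37}.
v=2: v_2(a)=-16, v_2(b)=-19; units ≡ 3, 5 (mod 8); ε·ε+αω+βω = 1·0+-16·1+-19·1 ≡ 1  ⇒  (a,b)_2 = -1.
v=31: a=31^2·(≡1), b=31^2·(≡16) mod 31; (1|31)=+1, (16|31)=+1; (−1)^{2·2·15}·(+1)^2·(+1)^2 = +1.
v=13: a=13^4·(≡12), b=13^3·(≡11) mod 13; (12|13)=+1, (11|13)=-1; (−1)^{4·3·6}·(+1)^3·(-1)^4 = +1.
v=∞: -77 < 0 and -6006 < 0  ⇒  (a,b)_∞ = -1.
v=5: a=5^0·(≡3), b=5^2·(≡4) mod 5; (3|5)=-1, (4|5)=+1; (−1)^{0·2·2}·(-1)^2·(+1)^0 = +1.
v=3: a=3^16·(≡1), b=3^9·(≡2) mod 3; (1|3)=+1, (2|3)=-1; (−1)^{16·9·1}·(+1)^9·(-1)^16 = +1.
v=19: a=19^-2·(≡15), b=19^-2·(≡9) mod 19; (15|19)=-1, (9|19)=+1; (−1)^{-2·-2·9}·(-1)^-2·(+1)^-2 = +1.
v=37: a=37^0·(≡34), b=37^2·(≡33) mod 37; (34|37)=+1, (33|37)=+1; (−1)^{0·2·18}·(+1)^2·(+1)^0 = +1.
v=11: a=11^-5·(≡1), b=11^-3·(≡1) mod 11; (1|11)=+1, (1|11)=+1; (−1)^{-5·-3·5}·(+1)^-3·(+1)^-5 = -1.
v=7: a=7^9·(≡3), b=7^7·(≡5) mod 7; (3|7)=-1, (5|7)=-1; (−1)^{9·7·3}·(-1)^7·(-1)^9 = -1.
v=17: a=17^0·(≡2), b=17^-2·(≡12) mod 17; (2|17)=+1, (12|17)=-1; (−1)^{0·-2·8}·(+1)^-2·(-1)^0 = +1.
(-77, -6006 / ℚ) ramifies at {2, 7, 11, ∞}: a division algebra.

[2, 7, 11, inf]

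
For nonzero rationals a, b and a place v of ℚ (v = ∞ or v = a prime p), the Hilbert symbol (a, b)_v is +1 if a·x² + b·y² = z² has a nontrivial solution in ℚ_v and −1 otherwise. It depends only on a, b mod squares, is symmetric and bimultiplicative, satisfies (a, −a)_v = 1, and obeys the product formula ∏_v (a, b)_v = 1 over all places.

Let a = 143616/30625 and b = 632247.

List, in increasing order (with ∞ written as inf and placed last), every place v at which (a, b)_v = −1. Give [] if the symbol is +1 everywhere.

(a, b) ≡ (561, 12903) mod (ℚ^×)²; places V = {2, 3, 5, 7, 11, 17, 23, ∞}.
(a,b)_11: α=1, u≡10; β=1, v≡2 (mod 11); (10|11)=-1, (2|11)=-1; sign (−1)^1·-1^1·-1^1 = -1.
(a,b)_2: α=8, β=0; u≡1, v≡7 (mod 8); ε(u)ε(v)=0·1, αω(v)=8·0, βω(u)=0·0; sum ≡ 0  ⇒  +1.
(a,b)_7: α=-2, u≡2; β=2, v≡2 (mod 7); (2|7)=+1, (2|7)=+1; sign (−1)^0·+1^2·+1^-2 = +1.
(a,b)_5: α=-4, u≡4; β=0, v≡2 (mod 5); (4|5)=+1, (2|5)=-1; sign (−1)^0·+1^0·-1^-4 = +1.
(a,b)_3: α=1, u≡1; β=1, v≡2 (mod 3); (1|3)=+1, (2|3)=-1; sign (−1)^1·+1^1·-1^1 = +1.
(a,b)_23: α=0, u≡8; β=1, v≡4 (mod 23); (8|23)=+1, (4|23)=+1; sign (−1)^0·+1^1·+1^0 = +1.
(a,b)_17: α=1, u≡2; β=1, v≡12 (mod 17); (2|17)=+1, (12|17)=-1; sign (−1)^0·+1^1·-1^1 = -1.
(a,b)_∞: sgn(561)=+, sgn(12903)=+, so +1.
(561, 12903 / ℚ) ramifies at {11, 17}: a division algebra.

[11, 17]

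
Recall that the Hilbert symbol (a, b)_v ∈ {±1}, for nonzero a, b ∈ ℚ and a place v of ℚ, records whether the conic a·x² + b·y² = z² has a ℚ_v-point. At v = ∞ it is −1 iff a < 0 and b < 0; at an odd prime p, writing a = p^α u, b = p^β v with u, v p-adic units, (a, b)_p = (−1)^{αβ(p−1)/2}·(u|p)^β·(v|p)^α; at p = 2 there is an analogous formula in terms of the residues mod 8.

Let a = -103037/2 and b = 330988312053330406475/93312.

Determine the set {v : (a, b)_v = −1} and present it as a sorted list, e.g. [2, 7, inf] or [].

[2, 13, 19, 29]

Mod squares: a ≡ -206074, b ≡ 140998. Check v ∈ {∞, 2, 3, 5, 7, 11, 13, 17, 19, 29}.
v=7: a=7^0·(≡5), b=7^2·(≡4) mod 7; (5|7)=-1, (4|7)=+1; (−1)^{0·2·3}·(-1)^2·(+1)^0 = +1.
v=11: a=11^1·(≡8), b=11^3·(≡3) mod 11; (8|11)=-1, (3|11)=+1; (−1)^{1·3·5}·(-1)^3·(+1)^1 = +1.
v=13: a=13^0·(≡7), b=13^1·(≡9) mod 13; (7|13)=-1, (9|13)=+1; (−1)^{0·1·6}·(-1)^1·(+1)^0 = -1.
v=5: a=5^0·(≡4), b=5^2·(≡2) mod 5; (4|5)=+1, (2|5)=-1; (−1)^{0·2·2}·(+1)^2·(-1)^0 = +1.
v=2: v_2(a)=-1, v_2(b)=-7; units ≡ 3, 3 (mod 8); ε·ε+αω+βω = 1·1+-1·1+-7·1 ≡ 1  ⇒  (a,b)_2 = -1.
v=29: a=29^1·(≡7), b=29^3·(≡15) mod 29; (7|29)=+1, (15|29)=-1; (−1)^{1·3·14}·(+1)^3·(-1)^1 = -1.
v=∞: -206074 < 0 and 140998 > 0  ⇒  (a,b)_∞ = +1.
v=19: a=19^1·(≡15), b=19^4·(≡18) mod 19; (15|19)=-1, (18|19)=-1; (−1)^{1·4·9}·(-1)^4·(-1)^1 = -1.
v=3: a=3^0·(≡2), b=3^-6·(≡1) mod 3; (2|3)=-1, (1|3)=+1; (−1)^{0·-6·1}·(-1)^-6·(+1)^0 = +1.
v=17: a=17^1·(≡4), b=17^3·(≡1) mod 17; (4|17)=+1, (1|17)=+1; (−1)^{1·3·8}·(+1)^3·(+1)^1 = +1.
(-206074, 140998 / ℚ) ramifies at {2, 13, 19, 29}: a division algebra.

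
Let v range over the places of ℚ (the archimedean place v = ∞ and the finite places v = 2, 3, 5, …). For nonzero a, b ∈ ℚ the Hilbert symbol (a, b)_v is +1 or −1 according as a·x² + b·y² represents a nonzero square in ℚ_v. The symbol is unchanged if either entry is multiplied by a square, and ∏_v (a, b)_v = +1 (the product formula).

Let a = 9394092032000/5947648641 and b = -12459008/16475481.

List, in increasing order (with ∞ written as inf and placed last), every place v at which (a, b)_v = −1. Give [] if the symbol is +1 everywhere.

[5, 23]

Mod squares: a ≡ 43355, b ≡ -23. Check v ∈ {∞, 2, 3, 5, 11, 13, 19, 23, 29, 41}.
v=∞: 43355 > 0 and -23 < 0  ⇒  (a,b)_∞ = +1.
v=29: a=29^1·(≡1), b=29^0·(≡1) mod 29; (1|29)=+1, (1|29)=+1; (−1)^{1·0·14}·(+1)^0·(+1)^1 = +1.
v=11: a=11^-2·(≡1), b=11^-2·(≡7) mod 11; (1|11)=+1, (7|11)=-1; (−1)^{-2·-2·5}·(+1)^-2·(-1)^-2 = +1.
v=2: v_2(a)=14, v_2(b)=10; units ≡ 3, 1 (mod 8); ε·ε+αω+βω = 1·0+14·0+10·1 ≡ 0  ⇒  (a,b)_2 = +1.
v=23: a=23^3·(≡19), b=23^3·(≡21) mod 23; (19|23)=-1, (21|23)=-1; (−1)^{3·3·11}·(-1)^3·(-1)^3 = -1.
v=5: a=5^3·(≡1), b=5^0·(≡2) mod 5; (1|5)=+1, (2|5)=-1; (−1)^{3·0·2}·(+1)^0·(-1)^3 = -1.
v=19: a=19^-2·(≡7), b=19^0·(≡3) mod 19; (7|19)=+1, (3|19)=-1; (−1)^{-2·0·9}·(+1)^0·(-1)^-2 = +1.
v=3: a=3^-4·(≡2), b=3^-4·(≡1) mod 3; (2|3)=-1, (1|3)=+1; (−1)^{-4·-4·1}·(-1)^-4·(+1)^-4 = +1.
v=13: a=13^1·(≡5), b=13^0·(≡4) mod 13; (5|13)=-1, (4|13)=+1; (−1)^{1·0·6}·(-1)^0·(+1)^1 = +1.
v=41: a=41^-2·(≡4), b=41^-2·(≡36) mod 41; (4|41)=+1, (36|41)=+1; (−1)^{-2·-2·20}·(+1)^-2·(+1)^-2 = +1.
(43355, -23 / ℚ) ramifies at {5, 23}: a division algebra.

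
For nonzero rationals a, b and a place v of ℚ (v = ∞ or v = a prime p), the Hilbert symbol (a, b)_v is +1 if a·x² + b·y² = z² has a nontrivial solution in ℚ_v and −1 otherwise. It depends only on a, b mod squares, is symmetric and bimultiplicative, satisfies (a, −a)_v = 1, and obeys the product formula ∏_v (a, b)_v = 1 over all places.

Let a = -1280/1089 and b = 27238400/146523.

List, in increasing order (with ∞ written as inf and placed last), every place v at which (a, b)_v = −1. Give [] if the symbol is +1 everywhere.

Mod squares: a ≡ -5, b ≡ 798. Check v ∈ {∞, 2, 3, 5, 7, 11, 13, 17, 19}.
v=13: a=13^0·(≡2), b=13^-2·(≡8) mod 13; (2|13)=-1, (8|13)=-1; (−1)^{0·-2·6}·(-1)^-2·(-1)^0 = +1.
v=∞: -5 < 0 and 798 > 0  ⇒  (a,b)_∞ = +1.
v=17: a=17^0·(≡12), b=17^-2·(≡1) mod 17; (12|17)=-1, (1|17)=+1; (−1)^{0·-2·8}·(-1)^-2·(+1)^0 = +1.
v=11: a=11^-2·(≡2), b=11^0·(≡8) mod 11; (2|11)=-1, (8|11)=-1; (−1)^{-2·0·5}·(-1)^0·(-1)^-2 = +1.
v=5: a=5^1·(≡1), b=5^2·(≡2) mod 5; (1|5)=+1, (2|5)=-1; (−1)^{1·2·2}·(+1)^2·(-1)^1 = -1.
v=2: v_2(a)=8, v_2(b)=13; units ≡ 3, 7 (mod 8); ε·ε+αω+βω = 1·1+8·0+13·1 ≡ 0  ⇒  (a,b)_2 = +1.
v=3: a=3^-2·(≡1), b=3^-1·(≡2) mod 3; (1|3)=+1, (2|3)=-1; (−1)^{-2·-1·1}·(+1)^-1·(-1)^-2 = +1.
v=19: a=19^0·(≡2), b=19^1·(≡9) mod 19; (2|19)=-1, (9|19)=+1; (−1)^{0·1·9}·(-1)^1·(+1)^0 = -1.
v=7: a=7^0·(≡2), b=7^1·(≡2) mod 7; (2|7)=+1, (2|7)=+1; (−1)^{0·1·3}·(+1)^1·(+1)^0 = +1.
|Ram(-5, 798)| = 2, even; anisotropic at {5, 19}.

[5, 19]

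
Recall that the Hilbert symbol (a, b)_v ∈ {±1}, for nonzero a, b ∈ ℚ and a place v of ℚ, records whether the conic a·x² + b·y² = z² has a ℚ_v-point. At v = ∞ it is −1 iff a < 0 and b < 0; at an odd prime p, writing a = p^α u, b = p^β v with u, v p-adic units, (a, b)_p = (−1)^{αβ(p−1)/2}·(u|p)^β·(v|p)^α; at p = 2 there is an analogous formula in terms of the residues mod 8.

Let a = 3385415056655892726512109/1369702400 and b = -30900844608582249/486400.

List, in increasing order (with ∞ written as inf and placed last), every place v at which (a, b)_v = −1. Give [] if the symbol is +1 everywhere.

[19, 43]

Mod squares: a ≡ 32056629, b ≡ -100491. Check v ∈ {∞, 2, 3, 5, 7, 11, 17, 19, 29, 41, 43}.
v=7: a=7^12·(≡3), b=7^6·(≡1) mod 7; (3|7)=-1, (1|7)=+1; (−1)^{12·6·3}·(-1)^6·(+1)^12 = +1.
v=5: a=5^-2·(≡4), b=5^-2·(≡1) mod 5; (4|5)=+1, (1|5)=+1; (−1)^{-2·-2·2}·(+1)^-2·(+1)^-2 = +1.
v=41: a=41^1·(≡37), b=41^1·(≡2) mod 41; (37|41)=+1, (2|41)=+1; (−1)^{1·1·20}·(+1)^1·(+1)^1 = +1.
v=3: a=3^9·(≡2), b=3^11·(≡1) mod 3; (2|3)=-1, (1|3)=+1; (−1)^{9·11·1}·(-1)^11·(+1)^9 = +1.
v=43: a=43^1·(≡37), b=43^1·(≡39) mod 43; (37|43)=-1, (39|43)=-1; (−1)^{1·1·21}·(-1)^1·(-1)^1 = -1.
v=19: a=19^-1·(≡15), b=19^-1·(≡15) mod 19; (15|19)=-1, (15|19)=-1; (−1)^{-1·-1·9}·(-1)^-1·(-1)^-1 = -1.
v=17: a=17^2·(≡15), b=17^0·(≡16) mod 17; (15|17)=+1, (16|17)=+1; (−1)^{2·0·8}·(+1)^0·(+1)^2 = +1.
v=∞: 32056629 > 0 and -100491 < 0  ⇒  (a,b)_∞ = +1.
v=2: v_2(a)=-18, v_2(b)=-10; units ≡ 5, 5 (mod 8); ε·ε+αω+βω = 0·0+-18·1+-10·1 ≡ 0  ⇒  (a,b)_2 = +1.
v=29: a=29^3·(≡27), b=29^2·(≡28) mod 29; (27|29)=-1, (28|29)=+1; (−1)^{3·2·14}·(-1)^2·(+1)^3 = +1.
v=11: a=11^-1·(≡5), b=11^0·(≡9) mod 11; (5|11)=+1, (9|11)=+1; (−1)^{-1·0·5}·(+1)^0·(+1)^-1 = +1.
|Ram(32056629, -100491)| = 2, even; anisotropic at {19, 43}.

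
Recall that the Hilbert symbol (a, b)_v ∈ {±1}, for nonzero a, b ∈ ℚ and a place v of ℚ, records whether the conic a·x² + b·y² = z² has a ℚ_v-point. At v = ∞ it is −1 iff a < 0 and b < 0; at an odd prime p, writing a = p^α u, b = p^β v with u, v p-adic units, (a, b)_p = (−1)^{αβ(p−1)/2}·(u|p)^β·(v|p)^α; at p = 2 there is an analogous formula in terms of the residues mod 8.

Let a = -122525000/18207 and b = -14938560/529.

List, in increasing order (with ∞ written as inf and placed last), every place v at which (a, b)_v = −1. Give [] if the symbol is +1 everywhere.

Mod squares: a ≡ -2030, b ≡ -25935. Check v ∈ {∞, 2, 3, 5, 7, 13, 17, 19, 23, 29}.
v=19: a=19^0·(≡3), b=19^1·(≡13) mod 19; (3|19)=-1, (13|19)=-1; (−1)^{0·1·9}·(-1)^1·(-1)^0 = -1.
v=17: a=17^-2·(≡10), b=17^0·(≡10) mod 17; (10|17)=-1, (10|17)=-1; (−1)^{-2·0·8}·(-1)^0·(-1)^-2 = +1.
v=29: a=29^1·(≡27), b=29^0·(≡1) mod 29; (27|29)=-1, (1|29)=+1; (−1)^{1·0·14}·(-1)^0·(+1)^1 = +1.
v=5: a=5^5·(≡1), b=5^1·(≡2) mod 5; (1|5)=+1, (2|5)=-1; (−1)^{5·1·2}·(+1)^1·(-1)^5 = -1.
v=13: a=13^2·(≡7), b=13^1·(≡6) mod 13; (7|13)=-1, (6|13)=-1; (−1)^{2·1·6}·(-1)^1·(-1)^2 = -1.
v=3: a=3^-2·(≡1), b=3^3·(≡1) mod 3; (1|3)=+1, (1|3)=+1; (−1)^{-2·3·1}·(+1)^3·(+1)^-2 = +1.
v=∞: -2030 < 0 and -25935 < 0  ⇒  (a,b)_∞ = -1.
v=2: v_2(a)=3, v_2(b)=6; units ≡ 1, 1 (mod 8); ε·ε+αω+βω = 0·0+3·0+6·0 ≡ 0  ⇒  (a,b)_2 = +1.
v=7: a=7^-1·(≡1), b=7^1·(≡6) mod 7; (1|7)=+1, (6|7)=-1; (−1)^{-1·1·3}·(+1)^1·(-1)^-1 = +1.
v=23: a=23^0·(≡10), b=23^-2·(≡9) mod 23; (10|23)=-1, (9|23)=+1; (−1)^{0·-2·11}·(-1)^-2·(+1)^0 = +1.
(-2030, -25935 / ℚ) ramifies at {5, 13, 19, ∞}: a division algebra.

[5, 13, 19, inf]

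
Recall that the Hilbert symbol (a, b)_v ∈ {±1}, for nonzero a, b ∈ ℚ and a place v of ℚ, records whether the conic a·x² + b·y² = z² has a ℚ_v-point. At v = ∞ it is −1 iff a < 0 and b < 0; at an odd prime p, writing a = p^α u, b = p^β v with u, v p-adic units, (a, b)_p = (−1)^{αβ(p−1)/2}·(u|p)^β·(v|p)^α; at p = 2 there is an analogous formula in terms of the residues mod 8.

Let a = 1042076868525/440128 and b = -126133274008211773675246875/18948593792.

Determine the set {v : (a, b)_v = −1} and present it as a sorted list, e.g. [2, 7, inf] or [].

(a, b) ≡ (17017, -41990) mod (ℚ^×)²; places V = {2, 3, 5, 7, 11, 13, 17, 19, 23, ∞}.
(a,b)_17: α=1, u≡15; β=3, v≡10 (mod 17); (15|17)=+1, (10|17)=-1; sign (−1)^0·+1^3·-1^1 = -1.
(a,b)_13: α=-1, u≡1; β=1, v≡11 (mod 13); (1|13)=+1, (11|13)=-1; sign (−1)^0·+1^1·-1^-1 = -1.
(a,b)_5: α=2, u≡2; β=5, v≡3 (mod 5); (2|5)=-1, (3|5)=-1; sign (−1)^0·-1^5·-1^2 = -1.
(a,b)_19: α=2, u≡8; β=5, v≡14 (mod 19); (8|19)=-1, (14|19)=-1; sign (−1)^0·-1^5·-1^2 = -1.
(a,b)_7: α=1, u≡2; β=2, v≡6 (mod 7); (2|7)=+1, (6|7)=-1; sign (−1)^0·+1^2·-1^1 = -1.
(a,b)_∞: sgn(17017)=+, sgn(-41990)=−, so +1.
(a,b)_11: α=3, u≡2; β=2, v≡8 (mod 11); (2|11)=-1, (8|11)=-1; sign (−1)^0·-1^2·-1^3 = -1.
(a,b)_2: α=-6, β=-7; u≡1, v≡5 (mod 8); ε(u)ε(v)=0·0, αω(v)=-6·1, βω(u)=-7·0; sum ≡ 0  ⇒  +1.
(a,b)_3: α=6, u≡1; β=16, v≡1 (mod 3); (1|3)=+1, (1|3)=+1; sign (−1)^0·+1^16·+1^6 = +1.
(a,b)_23: α=-2, u≡5; β=-6, v≡8 (mod 23); (5|23)=-1, (8|23)=+1; sign (−1)^0·-1^-6·+1^-2 = +1.
(17017, -41990 / ℚ) ramifies at {5, 7, 11, 13, 17, 19}: a division algebra.

[5, 7, 11, 13, 17, 19]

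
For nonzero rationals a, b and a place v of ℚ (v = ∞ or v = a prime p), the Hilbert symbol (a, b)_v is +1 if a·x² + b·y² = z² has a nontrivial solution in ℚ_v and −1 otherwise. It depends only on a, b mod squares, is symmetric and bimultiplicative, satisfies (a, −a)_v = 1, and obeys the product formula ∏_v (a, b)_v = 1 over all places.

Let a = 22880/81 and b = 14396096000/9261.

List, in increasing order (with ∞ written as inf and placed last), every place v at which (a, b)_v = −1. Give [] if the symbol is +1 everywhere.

[2, 3, 5, 11]

(a, b) ≡ (1430, 2310) mod (ℚ^×)²; places V = {2, 3, 5, 7, 11, 13, ∞}.
(a,b)_11: α=1, u≡3; β=3, v≡3 (mod 11); (3|11)=+1, (3|11)=+1; sign (−1)^1·+1^3·+1^1 = -1.
(a,b)_∞: sgn(1430)=+, sgn(2310)=+, so +1.
(a,b)_7: α=0, u≡1; β=-3, v≡1 (mod 7); (1|7)=+1, (1|7)=+1; sign (−1)^0·+1^-3·+1^0 = +1.
(a,b)_13: α=1, u≡6; β=2, v≡1 (mod 13); (6|13)=-1, (1|13)=+1; sign (−1)^0·-1^2·+1^1 = +1.
(a,b)_3: α=-4, u≡2; β=-3, v≡2 (mod 3); (2|3)=-1, (2|3)=-1; sign (−1)^0·-1^-3·-1^-4 = -1.
(a,b)_2: α=5, β=9; u≡3, v≡3 (mod 8); ε(u)ε(v)=1·1, αω(v)=5·1, βω(u)=9·1; sum ≡ 1  ⇒  -1.
(a,b)_5: α=1, u≡1; β=3, v≡3 (mod 5); (1|5)=+1, (3|5)=-1; sign (−1)^0·+1^3·-1^1 = -1.
|Ram(1430, 2310)| = 4, even; anisotropic at {2, 3, 5, 11}.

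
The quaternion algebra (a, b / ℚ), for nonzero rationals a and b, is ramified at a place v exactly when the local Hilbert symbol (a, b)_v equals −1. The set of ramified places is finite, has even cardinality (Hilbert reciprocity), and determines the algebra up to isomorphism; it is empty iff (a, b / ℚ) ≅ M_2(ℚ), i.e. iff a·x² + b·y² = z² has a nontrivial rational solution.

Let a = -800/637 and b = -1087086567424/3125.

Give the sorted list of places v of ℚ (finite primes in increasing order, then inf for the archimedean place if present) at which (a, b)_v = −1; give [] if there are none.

[11, 13, 19, inf]

Mod squares: a ≡ -26, b ≡ -27170. Check v ∈ {∞, 2, 5, 7, 11, 13, 17, 19}.
v=2: v_2(a)=5, v_2(b)=13; units ≡ 3, 7 (mod 8); ε·ε+αω+βω = 1·1+5·0+13·1 ≡ 0  ⇒  (a,b)_2 = +1.
v=19: a=19^0·(≡15), b=19^1·(≡14) mod 19; (15|19)=-1, (14|19)=-1; (−1)^{0·1·9}·(-1)^1·(-1)^0 = -1.
v=17: a=17^0·(≡2), b=17^2·(≡15) mod 17; (2|17)=+1, (15|17)=+1; (−1)^{0·2·8}·(+1)^2·(+1)^0 = +1.
v=13: a=13^-1·(≡11), b=13^3·(≡4) mod 13; (11|13)=-1, (4|13)=+1; (−1)^{-1·3·6}·(-1)^3·(+1)^-1 = -1.
v=7: a=7^-2·(≡2), b=7^0·(≡1) mod 7; (2|7)=+1, (1|7)=+1; (−1)^{-2·0·3}·(+1)^0·(+1)^-2 = +1.
v=5: a=5^2·(≡4), b=5^-5·(≡1) mod 5; (4|5)=+1, (1|5)=+1; (−1)^{2·-5·2}·(+1)^-5·(+1)^2 = +1.
v=11: a=11^0·(≡8), b=11^1·(≡4) mod 11; (8|11)=-1, (4|11)=+1; (−1)^{0·1·5}·(-1)^1·(+1)^0 = -1.
v=∞: -26 < 0 and -27170 < 0  ⇒  (a,b)_∞ = -1.
Ram(-26, -27170) = {11, 13, 19, ∞}; no ℚ_11-point on the conic.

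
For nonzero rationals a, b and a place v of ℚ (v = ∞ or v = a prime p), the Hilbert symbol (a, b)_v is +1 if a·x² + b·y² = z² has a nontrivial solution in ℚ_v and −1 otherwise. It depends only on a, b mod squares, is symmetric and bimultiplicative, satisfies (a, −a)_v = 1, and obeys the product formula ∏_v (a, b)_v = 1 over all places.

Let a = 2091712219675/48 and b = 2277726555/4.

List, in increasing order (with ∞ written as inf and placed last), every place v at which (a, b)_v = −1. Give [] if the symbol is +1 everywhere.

Mod squares: a ≡ 826761, b ≡ 2708355. Check v ∈ {∞, 2, 3, 5, 13, 17, 19, 29, 43}.
v=43: a=43^1·(≡38), b=43^1·(≡26) mod 43; (38|43)=+1, (26|43)=-1; (−1)^{1·1·21}·(+1)^1·(-1)^1 = +1.
v=2: v_2(a)=-4, v_2(b)=-2; units ≡ 1, 3 (mod 8); ε·ε+αω+βω = 0·1+-4·1+-2·0 ≡ 0  ⇒  (a,b)_2 = +1.
v=13: a=13^1·(≡1), b=13^1·(≡3) mod 13; (1|13)=+1, (3|13)=+1; (−1)^{1·1·6}·(+1)^1·(+1)^1 = +1.
v=∞: 826761 > 0 and 2708355 > 0  ⇒  (a,b)_∞ = +1.
v=29: a=29^3·(≡17), b=29^2·(≡4) mod 29; (17|29)=-1, (4|29)=+1; (−1)^{3·2·14}·(-1)^2·(+1)^3 = +1.
v=19: a=19^2·(≡14), b=19^1·(≡4) mod 19; (14|19)=-1, (4|19)=+1; (−1)^{2·1·9}·(-1)^1·(+1)^2 = -1.
v=17: a=17^1·(≡8), b=17^1·(≡16) mod 17; (8|17)=+1, (16|17)=+1; (−1)^{1·1·8}·(+1)^1·(+1)^1 = +1.
v=3: a=3^-1·(≡1), b=3^1·(≡1) mod 3; (1|3)=+1, (1|3)=+1; (−1)^{-1·1·1}·(+1)^1·(+1)^-1 = -1.
v=5: a=5^2·(≡4), b=5^1·(≡4) mod 5; (4|5)=+1, (4|5)=+1; (−1)^{2·1·2}·(+1)^1·(+1)^2 = +1.
|Ram(826761, 2708355)| = 2, even; anisotropic at {3, 19}.

[3, 19]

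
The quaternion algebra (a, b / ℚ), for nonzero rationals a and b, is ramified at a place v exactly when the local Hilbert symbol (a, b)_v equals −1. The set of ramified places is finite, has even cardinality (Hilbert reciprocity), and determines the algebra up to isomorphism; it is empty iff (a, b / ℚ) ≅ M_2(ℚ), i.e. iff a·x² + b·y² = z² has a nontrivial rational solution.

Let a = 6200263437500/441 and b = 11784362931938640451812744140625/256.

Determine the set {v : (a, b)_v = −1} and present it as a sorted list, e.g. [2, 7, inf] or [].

Mod squares: a ≡ 59015, b ≡ 196185. Check v ∈ {∞, 2, 3, 5, 7, 11, 29, 37, 41}.
v=5: a=5^7·(≡2), b=5^17·(≡3) mod 5; (2|5)=-1, (3|5)=-1; (−1)^{7·17·2}·(-1)^17·(-1)^7 = +1.
v=41: a=41^2·(≡40), b=41^5·(≡38) mod 41; (40|41)=+1, (38|41)=-1; (−1)^{2·5·20}·(+1)^5·(-1)^2 = +1.
v=11: a=11^1·(≡10), b=11^3·(≡3) mod 11; (10|11)=-1, (3|11)=+1; (−1)^{1·3·5}·(-1)^3·(+1)^1 = +1.
v=37: a=37^1·(≡11), b=37^2·(≡7) mod 37; (11|37)=+1, (7|37)=+1; (−1)^{1·2·18}·(+1)^2·(+1)^1 = +1.
v=7: a=7^-2·(≡3), b=7^0·(≡5) mod 7; (3|7)=-1, (5|7)=-1; (−1)^{-2·0·3}·(-1)^0·(-1)^-2 = +1.
v=2: v_2(a)=2, v_2(b)=-8; units ≡ 7, 1 (mod 8); ε·ε+αω+βω = 1·0+2·0+-8·0 ≡ 0  ⇒  (a,b)_2 = +1.
v=29: a=29^1·(≡20), b=29^3·(≡18) mod 29; (20|29)=+1, (18|29)=-1; (−1)^{1·3·14}·(+1)^3·(-1)^1 = -1.
v=3: a=3^-2·(≡2), b=3^1·(≡1) mod 3; (2|3)=-1, (1|3)=+1; (−1)^{-2·1·1}·(-1)^1·(+1)^-2 = -1.
v=∞: 59015 > 0 and 196185 > 0  ⇒  (a,b)_∞ = +1.
|Ram(59015, 196185)| = 2, even; anisotropic at {3, 29}.

[3, 29]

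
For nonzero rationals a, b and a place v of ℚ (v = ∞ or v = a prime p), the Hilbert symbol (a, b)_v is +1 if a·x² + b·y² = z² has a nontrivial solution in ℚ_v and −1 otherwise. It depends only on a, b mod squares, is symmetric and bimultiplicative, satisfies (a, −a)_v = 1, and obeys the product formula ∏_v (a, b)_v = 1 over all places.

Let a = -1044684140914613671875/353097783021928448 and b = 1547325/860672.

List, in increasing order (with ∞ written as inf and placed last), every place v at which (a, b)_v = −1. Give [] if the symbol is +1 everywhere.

[2, 3]

(a, b) ≡ (-1938, 26) mod (ℚ^×)²; places V = {2, 3, 5, 7, 13, 17, 19, 23, 41, ∞}.
(a,b)_∞: sgn(-1938)=−, sgn(26)=+, so +1.
(a,b)_13: α=4, u≡4; β=1, v≡7 (mod 13); (4|13)=+1, (7|13)=-1; sign (−1)^0·+1^1·-1^4 = +1.
(a,b)_41: α=-4, u≡11; β=-2, v≡30 (mod 41); (11|41)=-1, (30|41)=-1; sign (−1)^0·-1^-2·-1^-4 = +1.
(a,b)_23: α=4, u≡20; β=2, v≡8 (mod 23); (20|23)=-1, (8|23)=+1; sign (−1)^0·-1^2·+1^4 = +1.
(a,b)_2: α=-27, β=-9; u≡7, v≡5 (mod 8); ε(u)ε(v)=1·0, αω(v)=-27·1, βω(u)=-9·0; sum ≡ 1  ⇒  -1.
(a,b)_17: α=1, u≡7; β=0, v≡8 (mod 17); (7|17)=-1, (8|17)=+1; sign (−1)^0·-1^0·+1^1 = +1.
(a,b)_3: α=9, u≡2; β=2, v≡2 (mod 3); (2|3)=-1, (2|3)=-1; sign (−1)^0·-1^2·-1^9 = -1.
(a,b)_5: α=8, u≡3; β=2, v≡4 (mod 5); (3|5)=-1, (4|5)=+1; sign (−1)^0·-1^2·+1^8 = +1.
(a,b)_19: α=-1, u≡8; β=0, v≡6 (mod 19); (8|19)=-1, (6|19)=+1; sign (−1)^0·-1^0·+1^-1 = +1.
(a,b)_7: α=-2, u≡2; β=0, v≡3 (mod 7); (2|7)=+1, (3|7)=-1; sign (−1)^0·+1^0·-1^-2 = +1.
Ram(-1938, 26) = {2, 3}; no ℚ_2-point on the conic.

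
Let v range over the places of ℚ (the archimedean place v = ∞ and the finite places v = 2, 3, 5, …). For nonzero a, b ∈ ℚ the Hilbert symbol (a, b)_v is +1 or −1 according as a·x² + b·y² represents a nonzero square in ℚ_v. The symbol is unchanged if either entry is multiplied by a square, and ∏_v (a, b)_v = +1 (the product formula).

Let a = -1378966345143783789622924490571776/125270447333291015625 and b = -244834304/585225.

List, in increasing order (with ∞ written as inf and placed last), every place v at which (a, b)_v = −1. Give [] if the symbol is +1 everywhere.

[7, inf]

Mod squares: a ≡ -14, b ≡ -494. Check v ∈ {∞, 2, 3, 5, 7, 11, 13, 17, 19, 29}.
v=17: a=17^-6·(≡14), b=17^-2·(≡1) mod 17; (14|17)=-1, (1|17)=+1; (−1)^{-6·-2·8}·(-1)^-2·(+1)^-6 = +1.
v=11: a=11^8·(≡8), b=11^2·(≡5) mod 11; (8|11)=-1, (5|11)=+1; (−1)^{8·2·5}·(-1)^2·(+1)^8 = +1.
v=2: v_2(a)=37, v_2(b)=13; units ≡ 1, 1 (mod 8); ε·ε+αω+βω = 0·0+37·0+13·0 ≡ 0  ⇒  (a,b)_2 = +1.
v=13: a=13^2·(≡10), b=13^1·(≡1) mod 13; (10|13)=+1, (1|13)=+1; (−1)^{2·1·6}·(+1)^1·(+1)^2 = +1.
v=29: a=29^2·(≡8), b=29^0·(≡22) mod 29; (8|29)=-1, (22|29)=+1; (−1)^{2·0·14}·(-1)^0·(+1)^2 = +1.
v=19: a=19^6·(≡6), b=19^1·(≡2) mod 19; (6|19)=+1, (2|19)=-1; (−1)^{6·1·9}·(+1)^1·(-1)^6 = +1.
v=3: a=3^-12·(≡1), b=3^-4·(≡1) mod 3; (1|3)=+1, (1|3)=+1; (−1)^{-12·-4·1}·(+1)^-4·(+1)^-12 = +1.
v=5: a=5^-10·(≡1), b=5^-2·(≡4) mod 5; (1|5)=+1, (4|5)=+1; (−1)^{-10·-2·2}·(+1)^-2·(+1)^-10 = +1.
v=7: a=7^1·(≡5), b=7^0·(≡5) mod 7; (5|7)=-1, (5|7)=-1; (−1)^{1·0·3}·(-1)^0·(-1)^1 = -1.
v=∞: -14 < 0 and -494 < 0  ⇒  (a,b)_∞ = -1.
Ram(-14, -494) = {7, ∞}; no ℚ_7-point on the conic.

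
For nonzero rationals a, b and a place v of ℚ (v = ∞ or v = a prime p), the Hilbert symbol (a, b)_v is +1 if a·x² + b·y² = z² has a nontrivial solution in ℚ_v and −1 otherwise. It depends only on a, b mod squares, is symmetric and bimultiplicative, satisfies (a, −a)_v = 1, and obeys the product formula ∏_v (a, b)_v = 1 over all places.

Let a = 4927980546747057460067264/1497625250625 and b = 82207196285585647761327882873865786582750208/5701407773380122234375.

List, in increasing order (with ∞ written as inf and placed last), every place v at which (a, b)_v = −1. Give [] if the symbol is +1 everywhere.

Mod squares: a ≡ 81719, b ≡ 38019. Check v ∈ {∞, 2, 3, 5, 7, 11, 13, 17, 19, 23, 29, 37}.
v=29: a=29^0·(≡8), b=29^-1·(≡7) mod 29; (8|29)=-1, (7|29)=+1; (−1)^{0·-1·14}·(-1)^-1·(+1)^0 = -1.
v=37: a=37^-2·(≡35), b=37^-2·(≡19) mod 37; (35|37)=-1, (19|37)=-1; (−1)^{-2·-2·18}·(-1)^-2·(-1)^-2 = +1.
v=∞: 81719 > 0 and 38019 > 0  ⇒  (a,b)_∞ = +1.
v=5: a=5^-4·(≡4), b=5^-6·(≡1) mod 5; (4|5)=+1, (1|5)=+1; (−1)^{-4·-6·2}·(+1)^-6·(+1)^-4 = +1.
v=23: a=23^7·(≡19), b=23^13·(≡19) mod 23; (19|23)=-1, (19|23)=-1; (−1)^{7·13·11}·(-1)^13·(-1)^7 = -1.
v=11: a=11^1·(≡5), b=11^2·(≡3) mod 11; (5|11)=+1, (3|11)=+1; (−1)^{1·2·5}·(+1)^2·(+1)^1 = +1.
v=13: a=13^2·(≡9), b=13^2·(≡7) mod 13; (9|13)=+1, (7|13)=-1; (−1)^{2·2·6}·(+1)^2·(-1)^2 = +1.
v=3: a=3^-6·(≡2), b=3^-13·(≡1) mod 3; (2|3)=-1, (1|3)=+1; (−1)^{-6·-13·1}·(-1)^-13·(+1)^-6 = -1.
v=19: a=19^5·(≡6), b=19^9·(≡5) mod 19; (6|19)=+1, (5|19)=+1; (−1)^{5·9·9}·(+1)^9·(+1)^5 = -1.
v=17: a=17^3·(≡8), b=17^6·(≡3) mod 17; (8|17)=+1, (3|17)=-1; (−1)^{3·6·8}·(+1)^6·(-1)^3 = -1.
v=2: v_2(a)=6, v_2(b)=10; units ≡ 7, 3 (mod 8); ε·ε+αω+βω = 1·1+6·1+10·0 ≡ 1  ⇒  (a,b)_2 = -1.
v=7: a=7^-4·(≡4), b=7^-8·(≡4) mod 7; (4|7)=+1, (4|7)=+1; (−1)^{-4·-8·3}·(+1)^-8·(+1)^-4 = +1.
Ram(81719, 38019) = {2, 3, 17, 19, 23, 29}; no ℚ_2-point on the conic.

[2, 3, 17, 19, 23, 29]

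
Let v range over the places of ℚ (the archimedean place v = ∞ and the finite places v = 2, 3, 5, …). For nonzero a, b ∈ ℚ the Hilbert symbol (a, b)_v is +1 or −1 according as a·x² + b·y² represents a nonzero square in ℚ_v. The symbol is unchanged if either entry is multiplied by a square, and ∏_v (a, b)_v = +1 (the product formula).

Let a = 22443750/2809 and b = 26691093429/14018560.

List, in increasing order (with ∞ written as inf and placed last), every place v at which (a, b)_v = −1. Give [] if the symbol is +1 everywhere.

Mod squares: a ≡ 3990, b ≡ 1193010. Check v ∈ {∞, 2, 3, 5, 7, 11, 13, 19, 23, 37, 43, 53}.
v=11: a=11^0·(≡8), b=11^2·(≡1) mod 11; (8|11)=-1, (1|11)=+1; (−1)^{0·2·5}·(-1)^2·(+1)^0 = +1.
v=3: a=3^3·(≡1), b=3^1·(≡2) mod 3; (1|3)=+1, (2|3)=-1; (−1)^{3·1·1}·(+1)^1·(-1)^3 = +1.
v=23: a=23^0·(≡17), b=23^1·(≡20) mod 23; (17|23)=-1, (20|23)=-1; (−1)^{0·1·11}·(-1)^1·(-1)^0 = -1.
v=37: a=37^0·(≡2), b=37^-2·(≡35) mod 37; (2|37)=-1, (35|37)=-1; (−1)^{0·-2·18}·(-1)^-2·(-1)^0 = +1.
v=19: a=19^1·(≡6), b=19^1·(≡2) mod 19; (6|19)=+1, (2|19)=-1; (−1)^{1·1·9}·(+1)^1·(-1)^1 = +1.
v=2: v_2(a)=1, v_2(b)=-11; units ≡ 3, 1 (mod 8); ε·ε+αω+βω = 1·0+1·0+-11·1 ≡ 1  ⇒  (a,b)_2 = -1.
v=∞: 3990 > 0 and 1193010 > 0  ⇒  (a,b)_∞ = +1.
v=13: a=13^0·(≡4), b=13^1·(≡4) mod 13; (4|13)=+1, (4|13)=+1; (−1)^{0·1·6}·(+1)^1·(+1)^0 = +1.
v=5: a=5^5·(≡3), b=5^-1·(≡2) mod 5; (3|5)=-1, (2|5)=-1; (−1)^{5·-1·2}·(-1)^-1·(-1)^5 = +1.
v=43: a=43^0·(≡42), b=43^2·(≡20) mod 43; (42|43)=-1, (20|43)=-1; (−1)^{0·2·21}·(-1)^2·(-1)^0 = +1.
v=7: a=7^1·(≡6), b=7^1·(≡1) mod 7; (6|7)=-1, (1|7)=+1; (−1)^{1·1·3}·(-1)^1·(+1)^1 = +1.
v=53: a=53^-2·(≡52), b=53^0·(≡3) mod 53; (52|53)=+1, (3|53)=-1; (−1)^{-2·0·26}·(+1)^0·(-1)^-2 = +1.
(3990, 1193010 / ℚ) ramifies at {2, 23}: a division algebra.

[2, 23]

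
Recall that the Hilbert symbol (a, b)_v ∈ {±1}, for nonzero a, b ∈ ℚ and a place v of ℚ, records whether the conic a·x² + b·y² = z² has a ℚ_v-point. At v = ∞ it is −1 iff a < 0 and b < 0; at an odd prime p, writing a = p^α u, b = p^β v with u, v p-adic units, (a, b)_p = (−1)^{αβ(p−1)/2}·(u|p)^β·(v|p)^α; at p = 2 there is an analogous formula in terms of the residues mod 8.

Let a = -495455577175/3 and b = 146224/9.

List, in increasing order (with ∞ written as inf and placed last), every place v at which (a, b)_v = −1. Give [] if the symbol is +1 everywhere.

Mod squares: a ≡ -43429269, b ≡ 9139. Check v ∈ {∞, 2, 3, 5, 13, 19, 29, 37, 43, 47}.
v=47: a=47^1·(≡40), b=47^0·(≡6) mod 47; (40|47)=-1, (6|47)=+1; (−1)^{1·0·23}·(-1)^0·(+1)^1 = +1.
v=29: a=29^1·(≡22), b=29^0·(≡20) mod 29; (22|29)=+1, (20|29)=+1; (−1)^{1·0·14}·(+1)^0·(+1)^1 = +1.
v=13: a=13^1·(≡1), b=13^1·(≡9) mod 13; (1|13)=+1, (9|13)=+1; (−1)^{1·1·6}·(+1)^1·(+1)^1 = +1.
v=43: a=43^1·(≡14), b=43^0·(≡17) mod 43; (14|43)=+1, (17|43)=+1; (−1)^{1·0·21}·(+1)^0·(+1)^1 = +1.
v=2: v_2(a)=0, v_2(b)=4; units ≡ 3, 3 (mod 8); ε·ε+αω+βω = 1·1+0·1+4·1 ≡ 1  ⇒  (a,b)_2 = -1.
v=3: a=3^-1·(≡2), b=3^-2·(≡1) mod 3; (2|3)=-1, (1|3)=+1; (−1)^{-1·-2·1}·(-1)^-2·(+1)^-1 = +1.
v=37: a=37^2·(≡26), b=37^1·(≡28) mod 37; (26|37)=+1, (28|37)=+1; (−1)^{2·1·18}·(+1)^1·(+1)^2 = +1.
v=19: a=19^1·(≡4), b=19^1·(≡17) mod 19; (4|19)=+1, (17|19)=+1; (−1)^{1·1·9}·(+1)^1·(+1)^1 = -1.
v=5: a=5^2·(≡1), b=5^0·(≡1) mod 5; (1|5)=+1, (1|5)=+1; (−1)^{2·0·2}·(+1)^0·(+1)^2 = +1.
v=∞: -43429269 < 0 and 9139 > 0  ⇒  (a,b)_∞ = +1.
|Ram(-43429269, 9139)| = 2, even; anisotropic at {2, 19}.

[2, 19]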